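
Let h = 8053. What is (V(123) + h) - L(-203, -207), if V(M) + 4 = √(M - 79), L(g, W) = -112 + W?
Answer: 8368 + 2*√11 ≈ 8374.6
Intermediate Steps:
V(M) = -4 + √(-79 + M) (V(M) = -4 + √(M - 79) = -4 + √(-79 + M))
(V(123) + h) - L(-203, -207) = ((-4 + √(-79 + 123)) + 8053) - (-112 - 207) = ((-4 + √44) + 8053) - 1*(-319) = ((-4 + 2*√11) + 8053) + 319 = (8049 + 2*√11) + 319 = 8368 + 2*√11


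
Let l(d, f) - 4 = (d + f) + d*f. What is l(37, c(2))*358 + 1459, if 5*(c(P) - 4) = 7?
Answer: 447993/5 ≈ 89599.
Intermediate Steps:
c(P) = 27/5 (c(P) = 4 + (⅕)*7 = 4 + 7/5 = 27/5)
l(d, f) = 4 + d + f + d*f (l(d, f) = 4 + ((d + f) + d*f) = 4 + (d + f + d*f) = 4 + d + f + d*f)
l(37, c(2))*358 + 1459 = (4 + 37 + 27/5 + 37*(27/5))*358 + 1459 = (4 + 37 + 27/5 + 999/5)*358 + 1459 = (1231/5)*358 + 1459 = 440698/5 + 1459 = 447993/5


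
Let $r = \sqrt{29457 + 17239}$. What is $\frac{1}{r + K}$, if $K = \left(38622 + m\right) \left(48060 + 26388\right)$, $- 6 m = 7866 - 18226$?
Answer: $\frac{375484692}{1127910031410673075} - \frac{\sqrt{11674}}{4511640125642692300} \approx 3.329 \cdot 10^{-10}$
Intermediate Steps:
$r = 2 \sqrt{11674}$ ($r = \sqrt{46696} = 2 \sqrt{11674} \approx 216.09$)
$m = \frac{5180}{3}$ ($m = - \frac{7866 - 18226}{6} = \left(- \frac{1}{6}\right) \left(-10360\right) = \frac{5180}{3} \approx 1726.7$)
$K = 3003877536$ ($K = \left(38622 + \frac{5180}{3}\right) \left(48060 + 26388\right) = \frac{121046}{3} \cdot 74448 = 3003877536$)
$\frac{1}{r + K} = \frac{1}{2 \sqrt{11674} + 3003877536} = \frac{1}{3003877536 + 2 \sqrt{11674}}$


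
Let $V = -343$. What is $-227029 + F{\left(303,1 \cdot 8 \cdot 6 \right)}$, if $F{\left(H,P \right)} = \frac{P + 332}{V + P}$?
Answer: $- \frac{13394787}{59} \approx -2.2703 \cdot 10^{5}$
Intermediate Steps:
$F{\left(H,P \right)} = \frac{332 + P}{-343 + P}$ ($F{\left(H,P \right)} = \frac{P + 332}{-343 + P} = \frac{332 + P}{-343 + P}$)
$-227029 + F{\left(303,1 \cdot 8 \cdot 6 \right)} = -227029 + \frac{332 + 1 \cdot 8 \cdot 6}{-343 + 1 \cdot 8 \cdot 6} = -227029 + \frac{332 + 8 \cdot 6}{-343 + 8 \cdot 6} = -227029 + \frac{332 + 48}{-343 + 48} = -227029 + \frac{1}{-295} \cdot 380 = -227029 - \frac{76}{59} = - \frac{13394787}{59}$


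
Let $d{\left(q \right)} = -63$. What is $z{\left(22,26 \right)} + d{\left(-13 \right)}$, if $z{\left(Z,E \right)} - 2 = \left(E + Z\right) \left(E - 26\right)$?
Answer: $-61$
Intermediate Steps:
$z{\left(Z,E \right)} = 2 + \left(-26 + E\right) \left(E + Z\right)$ ($z{\left(Z,E \right)} = 2 + \left(E + Z\right) \left(E - 26\right) = 2 + \left(E + Z\right) \left(-26 + E\right) = 2 + \left(-26 + E\right) \left(E + Z\right)$)
$z{\left(22,26 \right)} + d{\left(-13 \right)} = \left(2 + 26^{2} - 676 - 572 + 26 \cdot 22\right) - 63 = \left(2 + 676 - 676 - 572 + 572\right) - 63 = 2 - 63 = -61$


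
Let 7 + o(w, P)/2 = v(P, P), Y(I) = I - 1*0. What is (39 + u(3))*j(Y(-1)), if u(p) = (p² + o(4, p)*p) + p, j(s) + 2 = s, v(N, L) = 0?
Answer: -27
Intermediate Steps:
Y(I) = I (Y(I) = I + 0 = I)
o(w, P) = -14 (o(w, P) = -14 + 2*0 = -14 + 0 = -14)
j(s) = -2 + s
u(p) = p² - 13*p (u(p) = (p² - 14*p) + p = p² - 13*p)
(39 + u(3))*j(Y(-1)) = (39 + 3*(-13 + 3))*(-2 - 1) = (39 + 3*(-10))*(-3) = (39 - 30)*(-3) = 9*(-3) = -27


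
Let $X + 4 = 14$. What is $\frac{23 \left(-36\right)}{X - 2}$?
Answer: $- \frac{207}{2} \approx -103.5$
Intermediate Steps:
$X = 10$ ($X = -4 + 14 = 10$)
$\frac{23 \left(-36\right)}{X - 2} = \frac{23 \left(-36\right)}{10 - 2} = - \frac{828}{8} = \left(-828\right) \frac{1}{8} = - \frac{207}{2}$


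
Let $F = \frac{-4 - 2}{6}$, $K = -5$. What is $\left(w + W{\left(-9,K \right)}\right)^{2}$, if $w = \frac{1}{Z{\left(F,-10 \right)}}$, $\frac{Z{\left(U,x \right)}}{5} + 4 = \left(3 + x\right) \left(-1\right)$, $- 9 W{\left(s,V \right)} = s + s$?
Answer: $\frac{961}{225} \approx 4.2711$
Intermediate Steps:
$F = -1$ ($F = \left(-6\right) \frac{1}{6} = -1$)
$W{\left(s,V \right)} = - \frac{2 s}{9}$ ($W{\left(s,V \right)} = - \frac{s + s}{9} = - \frac{2 s}{9}$)
$Z{\left(U,x \right)} = -35 - 5 x$ ($Z{\left(U,x \right)} = -20 + 5 \left(3 + x\right) \left(-1\right) = -20 + 5 \left(-3 - x\right) = -20 - \left(15 + 5 x\right) = -35 - 5 x$)
$w = \frac{1}{15}$ ($w = \frac{1}{-35 - -50} = \frac{1}{-35 + 50} = \frac{1}{15} \approx 0.066667$)
$\left(w + W{\left(-9,K \right)}\right)^{2} = \left(\frac{1}{15} - -2\right)^{2} = \left(\frac{1}{15} + 2\right)^{2} = \left(\frac{31}{15}\right)^{2} = \frac{961}{225}$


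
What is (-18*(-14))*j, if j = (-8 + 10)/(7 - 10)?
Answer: -168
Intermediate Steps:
j = -2/3 (j = 2/(-3) = 2*(-1/3) = -2/3 ≈ -0.66667)
(-18*(-14))*j = -18*(-14)*(-2/3) = 252*(-2/3) = -168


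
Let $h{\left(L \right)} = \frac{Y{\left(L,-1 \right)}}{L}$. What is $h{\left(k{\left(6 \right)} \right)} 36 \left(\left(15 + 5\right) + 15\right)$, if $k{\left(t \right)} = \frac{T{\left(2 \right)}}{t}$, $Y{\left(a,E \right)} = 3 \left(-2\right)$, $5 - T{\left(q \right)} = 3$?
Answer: $-22680$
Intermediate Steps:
$T{\left(q \right)} = 2$ ($T{\left(q \right)} = 5 - 3 = 2$)
$Y{\left(a,E \right)} = -6$
$k{\left(t \right)} = \frac{2}{t}$
$h{\left(L \right)} = - \frac{6}{L}$
$h{\left(k{\left(6 \right)} \right)} 36 \left(\left(15 + 5\right) + 15\right) = - \frac{6}{2 \cdot \frac{1}{6}} \cdot 36 \left(\left(15 + 5\right) + 15\right) = - \frac{6}{2 \cdot \frac{1}{6}} \cdot 36 \left(20 + 15\right) = - 6 \frac{1}{\frac{1}{3}} \cdot 36 \cdot 35 = \left(-6\right) 3 \cdot 36 \cdot 35 = \left(-18\right) 36 \cdot 35 = \left(-648\right) 35 = -22680$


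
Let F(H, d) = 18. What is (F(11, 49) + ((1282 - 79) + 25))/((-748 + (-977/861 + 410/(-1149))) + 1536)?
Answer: 410884698/259361383 ≈ 1.5842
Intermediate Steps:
(F(11, 49) + ((1282 - 79) + 25))/((-748 + (-977/861 + 410/(-1149))) + 1536) = (18 + ((1282 - 79) + 25))/((-748 + (-977/861 + 410/(-1149))) + 1536) = (18 + (1203 + 25))/((-748 + (-977*1/861 + 410*(-1/1149))) + 1536) = (18 + 1228)/((-748 + (-977/861 - 410/1149)) + 1536) = 1246/((-748 - 491861/329763) + 1536) = 1246/(-247154585/329763 + 1536) = 1246/(259361383/329763) = 1246*(329763/259361383) = 410884698/259361383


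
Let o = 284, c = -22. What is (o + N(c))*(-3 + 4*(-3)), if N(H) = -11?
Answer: -4095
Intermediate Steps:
(o + N(c))*(-3 + 4*(-3)) = (284 - 11)*(-3 + 4*(-3)) = 273*(-3 - 12) = 273*(-15) = -4095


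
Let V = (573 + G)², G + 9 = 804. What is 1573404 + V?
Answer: 3444828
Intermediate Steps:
G = 795 (G = -9 + 804 = 795)
V = 1871424 (V = (573 + 795)² = 1368² = 1871424)
1573404 + V = 1573404 + 1871424 = 3444828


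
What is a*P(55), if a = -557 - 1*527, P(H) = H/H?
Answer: -1084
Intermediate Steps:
P(H) = 1
a = -1084 (a = -557 - 527 = -1084)
a*P(55) = -1084*1 = -1084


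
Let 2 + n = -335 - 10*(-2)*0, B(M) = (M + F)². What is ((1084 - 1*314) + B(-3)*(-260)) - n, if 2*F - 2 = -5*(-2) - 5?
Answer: 1042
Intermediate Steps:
F = 7/2 (F = 1 + (-5*(-2) - 5)/2 = 1 + (10 - 5)/2 = 1 + (½)*5 = 1 + 5/2 = 7/2 ≈ 3.5000)
B(M) = (7/2 + M)² (B(M) = (M + 7/2)² = (7/2 + M)²)
n = -337 (n = -2 + (-335 - 10*(-2)*0) = -2 + (-335 + 20*0) = -2 + (-335 + 0) = -2 - 335 = -337)
((1084 - 1*314) + B(-3)*(-260)) - n = ((1084 - 1*314) + ((7 + 2*(-3))²/4)*(-260)) - 1*(-337) = ((1084 - 314) + ((7 - 6)²/4)*(-260)) + 337 = (770 + ((¼)*1²)*(-260)) + 337 = (770 + ((¼)*1)*(-260)) + 337 = (770 + (¼)*(-260)) + 337 = (770 - 65) + 337 = 705 + 337 = 1042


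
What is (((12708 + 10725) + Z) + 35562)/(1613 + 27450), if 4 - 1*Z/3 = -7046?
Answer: 80145/29063 ≈ 2.7576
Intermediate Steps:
Z = 21150 (Z = 12 - 3*(-7046) = 12 + 21138 = 21150)
(((12708 + 10725) + Z) + 35562)/(1613 + 27450) = (((12708 + 10725) + 21150) + 35562)/(1613 + 27450) = ((23433 + 21150) + 35562)/29063 = (44583 + 35562)*(1/29063) = 80145*(1/29063) = 80145/29063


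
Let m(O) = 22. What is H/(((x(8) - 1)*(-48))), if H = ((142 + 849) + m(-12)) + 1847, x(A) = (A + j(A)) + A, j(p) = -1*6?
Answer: -715/108 ≈ -6.6204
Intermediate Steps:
j(p) = -6
x(A) = -6 + 2*A (x(A) = (A - 6) + A = (-6 + A) + A = -6 + 2*A)
H = 2860 (H = ((142 + 849) + 22) + 1847 = (991 + 22) + 1847 = 1013 + 1847 = 2860)
H/(((x(8) - 1)*(-48))) = 2860/((((-6 + 2*8) - 1)*(-48))) = 2860/((((-6 + 16) - 1)*(-48))) = 2860/(((10 - 1)*(-48))) = 2860/((9*(-48))) = 2860/(-432) = 2860*(-1/432) = -715/108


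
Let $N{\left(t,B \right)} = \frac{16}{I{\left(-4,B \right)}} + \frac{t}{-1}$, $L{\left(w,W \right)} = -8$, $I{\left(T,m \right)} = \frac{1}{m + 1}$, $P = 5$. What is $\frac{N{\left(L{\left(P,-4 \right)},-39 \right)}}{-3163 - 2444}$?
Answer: $\frac{200}{1869} \approx 0.10701$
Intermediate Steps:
$I{\left(T,m \right)} = \frac{1}{1 + m}$
$N{\left(t,B \right)} = 16 - t + 16 B$ ($N{\left(t,B \right)} = \frac{16}{\frac{1}{1 + B}} + \frac{t}{-1} = 16 \left(1 + B\right) + t \left(-1\right) = \left(16 + 16 B\right) - t = 16 - t + 16 B$)
$\frac{N{\left(L{\left(P,-4 \right)},-39 \right)}}{-3163 - 2444} = \frac{16 - -8 + 16 \left(-39\right)}{-3163 - 2444} = \frac{16 + 8 - 624}{-5607} = \left(-600\right) \left(- \frac{1}{5607}\right) = \frac{200}{1869}$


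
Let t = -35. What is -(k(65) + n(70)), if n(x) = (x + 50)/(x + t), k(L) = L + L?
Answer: -934/7 ≈ -133.43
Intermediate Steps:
k(L) = 2*L
n(x) = (50 + x)/(-35 + x) (n(x) = (x + 50)/(x - 35) = (50 + x)/(-35 + x))
-(k(65) + n(70)) = -(2*65 + (50 + 70)/(-35 + 70)) = -(130 + 120/35) = -(130 + (1/35)*120) = -(130 + 24/7) = -1*934/7 = -934/7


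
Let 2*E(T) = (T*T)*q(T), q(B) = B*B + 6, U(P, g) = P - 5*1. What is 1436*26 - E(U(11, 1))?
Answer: 36580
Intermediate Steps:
U(P, g) = -5 + P (U(P, g) = P - 5 = -5 + P)
q(B) = 6 + B² (q(B) = B² + 6 = 6 + B²)
E(T) = T²*(6 + T²)/2 (E(T) = ((T*T)*(6 + T²))/2 = (T²*(6 + T²))/2 = T²*(6 + T²)/2)
1436*26 - E(U(11, 1)) = 1436*26 - (-5 + 11)²*(6 + (-5 + 11)²)/2 = 37336 - 6²*(6 + 6²)/2 = 37336 - 36*(6 + 36)/2 = 37336 - 36*42/2 = 37336 - 1*756 = 37336 - 756 = 36580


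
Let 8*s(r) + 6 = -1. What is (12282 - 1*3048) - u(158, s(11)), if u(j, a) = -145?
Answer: 9379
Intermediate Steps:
s(r) = -7/8 (s(r) = -3/4 + (1/8)*(-1) = -3/4 - 1/8 = -7/8)
(12282 - 1*3048) - u(158, s(11)) = (12282 - 1*3048) - 1*(-145) = (12282 - 3048) + 145 = 9234 + 145 = 9379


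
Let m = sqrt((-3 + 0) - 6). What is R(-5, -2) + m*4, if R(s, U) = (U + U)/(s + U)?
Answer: 4/7 + 12*I ≈ 0.57143 + 12.0*I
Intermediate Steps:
m = 3*I (m = sqrt(-3 - 6) = sqrt(-9) = 3*I ≈ 3.0*I)
R(s, U) = 2*U/(U + s) (R(s, U) = (2*U)/(U + s) = 2*U/(U + s))
R(-5, -2) + m*4 = 2*(-2)/(-2 - 5) + (3*I)*4 = 2*(-2)/(-7) + 12*I = 2*(-2)*(-1/7) + 12*I = 4/7 + 12*I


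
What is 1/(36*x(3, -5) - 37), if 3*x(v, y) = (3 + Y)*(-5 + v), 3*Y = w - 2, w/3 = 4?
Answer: -1/189 ≈ -0.0052910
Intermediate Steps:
w = 12 (w = 3*4 = 12)
Y = 10/3 (Y = (12 - 2)/3 = (⅓)*10 = 10/3 ≈ 3.3333)
x(v, y) = -95/9 + 19*v/9 (x(v, y) = ((3 + 10/3)*(-5 + v))/3 = (19*(-5 + v)/3)/3 = (-95/3 + 19*v/3)/3 = -95/9 + 19*v/9)
1/(36*x(3, -5) - 37) = 1/(36*(-95/9 + (19/9)*3) - 37) = 1/(36*(-95/9 + 19/3) - 37) = 1/(36*(-38/9) - 37) = 1/(-152 - 37) = 1/(-189) = -1/189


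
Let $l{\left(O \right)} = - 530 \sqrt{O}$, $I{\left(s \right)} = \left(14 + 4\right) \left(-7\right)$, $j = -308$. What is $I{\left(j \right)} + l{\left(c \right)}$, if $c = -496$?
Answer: $-126 - 2120 i \sqrt{31} \approx -126.0 - 11804.0 i$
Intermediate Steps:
$I{\left(s \right)} = -126$ ($I{\left(s \right)} = 18 \left(-7\right) = -126$)
$I{\left(j \right)} + l{\left(c \right)} = -126 - 530 \sqrt{-496} = -126 - 530 \cdot 4 i \sqrt{31} = -126 - 2120 i \sqrt{31}$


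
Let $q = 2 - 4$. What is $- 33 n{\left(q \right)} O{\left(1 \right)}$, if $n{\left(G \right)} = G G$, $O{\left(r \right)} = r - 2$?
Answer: $132$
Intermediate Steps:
$q = -2$ ($q = 2 - 4 = -2$)
$O{\left(r \right)} = -2 + r$ ($O{\left(r \right)} = r - 2 = -2 + r$)
$n{\left(G \right)} = G^{2}$
$- 33 n{\left(q \right)} O{\left(1 \right)} = - 33 \left(-2\right)^{2} \left(-2 + 1\right) = \left(-33\right) 4 \left(-1\right) = \left(-132\right) \left(-1\right) = 132$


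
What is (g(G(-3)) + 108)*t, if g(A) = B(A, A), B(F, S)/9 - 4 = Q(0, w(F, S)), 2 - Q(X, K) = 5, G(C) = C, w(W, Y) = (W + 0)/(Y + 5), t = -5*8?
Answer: -4680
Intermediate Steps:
t = -40
w(W, Y) = W/(5 + Y)
Q(X, K) = -3 (Q(X, K) = 2 - 1*5 = 2 - 5 = -3)
B(F, S) = 9 (B(F, S) = 36 + 9*(-3) = 36 - 27 = 9)
g(A) = 9
(g(G(-3)) + 108)*t = (9 + 108)*(-40) = 117*(-40) = -4680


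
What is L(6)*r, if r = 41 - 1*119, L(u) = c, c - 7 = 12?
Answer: -1482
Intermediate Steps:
c = 19 (c = 7 + 12 = 19)
L(u) = 19
r = -78 (r = 41 - 119 = -78)
L(6)*r = 19*(-78) = -1482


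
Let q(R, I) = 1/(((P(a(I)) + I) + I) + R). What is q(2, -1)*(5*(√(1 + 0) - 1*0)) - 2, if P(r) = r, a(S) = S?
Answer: -7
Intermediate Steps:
q(R, I) = 1/(R + 3*I) (q(R, I) = 1/(((I + I) + I) + R) = 1/((2*I + I) + R) = 1/(3*I + R) = 1/(R + 3*I))
q(2, -1)*(5*(√(1 + 0) - 1*0)) - 2 = (5*(√(1 + 0) - 1*0))/(2 + 3*(-1)) - 2 = (5*(√1 + 0))/(2 - 3) - 2 = (5*(1 + 0))/(-1) - 2 = -5 - 2 = -7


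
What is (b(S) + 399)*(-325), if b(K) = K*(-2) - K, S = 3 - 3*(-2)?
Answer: -120900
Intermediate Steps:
S = 9 (S = 3 + 6 = 9)
b(K) = -3*K (b(K) = -2*K - K = -3*K)
(b(S) + 399)*(-325) = (-3*9 + 399)*(-325) = (-27 + 399)*(-325) = 372*(-325) = -120900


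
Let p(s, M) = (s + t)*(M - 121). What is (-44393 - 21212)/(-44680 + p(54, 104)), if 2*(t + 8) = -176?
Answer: 65605/43966 ≈ 1.4922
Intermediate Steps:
t = -96 (t = -8 + (1/2)*(-176) = -8 - 88 = -96)
p(s, M) = (-121 + M)*(-96 + s) (p(s, M) = (s - 96)*(M - 121) = (-96 + s)*(-121 + M) = (-121 + M)*(-96 + s))
(-44393 - 21212)/(-44680 + p(54, 104)) = (-44393 - 21212)/(-44680 + (11616 - 121*54 - 96*104 + 104*54)) = -65605/(-44680 + (11616 - 6534 - 9984 + 5616)) = -65605/(-44680 + 714) = -65605/(-43966) = -65605*(-1/43966) = 65605/43966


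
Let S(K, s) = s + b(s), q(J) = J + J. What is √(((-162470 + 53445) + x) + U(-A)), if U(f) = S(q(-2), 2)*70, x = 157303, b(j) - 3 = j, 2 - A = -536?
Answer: 8*√762 ≈ 220.83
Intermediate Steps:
A = 538 (A = 2 - 1*(-536) = 2 + 536 = 538)
b(j) = 3 + j
q(J) = 2*J
S(K, s) = 3 + 2*s (S(K, s) = s + (3 + s) = 3 + 2*s)
U(f) = 490 (U(f) = (3 + 2*2)*70 = (3 + 4)*70 = 7*70 = 490)
√(((-162470 + 53445) + x) + U(-A)) = √(((-162470 + 53445) + 157303) + 490) = √((-109025 + 157303) + 490) = √(48278 + 490) = √48768 = 8*√762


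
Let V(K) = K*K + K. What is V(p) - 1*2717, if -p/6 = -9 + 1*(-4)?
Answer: 3445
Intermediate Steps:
p = 78 (p = -6*(-9 + 1*(-4)) = -6*(-9 - 4) = -6*(-13) = 78)
V(K) = K + K² (V(K) = K² + K = K + K²)
V(p) - 1*2717 = 78*(1 + 78) - 1*2717 = 78*79 - 2717 = 6162 - 2717 = 3445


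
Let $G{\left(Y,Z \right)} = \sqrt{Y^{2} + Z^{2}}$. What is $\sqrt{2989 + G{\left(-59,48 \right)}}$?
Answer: $\sqrt{2989 + \sqrt{5785}} \approx 55.363$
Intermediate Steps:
$\sqrt{2989 + G{\left(-59,48 \right)}} = \sqrt{2989 + \sqrt{\left(-59\right)^{2} + 48^{2}}} = \sqrt{2989 + \sqrt{3481 + 2304}} = \sqrt{2989 + \sqrt{5785}}$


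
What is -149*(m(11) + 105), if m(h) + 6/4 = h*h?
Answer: -66901/2 ≈ -33451.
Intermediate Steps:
m(h) = -3/2 + h² (m(h) = -3/2 + h*h = -3/2 + h²)
-149*(m(11) + 105) = -149*((-3/2 + 11²) + 105) = -149*((-3/2 + 121) + 105) = -149*(239/2 + 105) = -149*449/2 = -66901/2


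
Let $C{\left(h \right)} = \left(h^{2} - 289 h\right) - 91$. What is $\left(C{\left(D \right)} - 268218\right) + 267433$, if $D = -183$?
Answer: $85500$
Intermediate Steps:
$C{\left(h \right)} = -91 + h^{2} - 289 h$
$\left(C{\left(D \right)} - 268218\right) + 267433 = \left(\left(-91 + \left(-183\right)^{2} - -52887\right) - 268218\right) + 267433 = \left(\left(-91 + 33489 + 52887\right) - 268218\right) + 267433 = \left(86285 - 268218\right) + 267433 = -181933 + 267433 = 85500$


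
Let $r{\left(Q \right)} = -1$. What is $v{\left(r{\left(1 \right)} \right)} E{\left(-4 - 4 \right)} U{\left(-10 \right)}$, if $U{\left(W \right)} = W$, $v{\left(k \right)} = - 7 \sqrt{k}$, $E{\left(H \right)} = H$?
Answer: $- 560 i \approx - 560.0 i$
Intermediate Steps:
$v{\left(r{\left(1 \right)} \right)} E{\left(-4 - 4 \right)} U{\left(-10 \right)} = - 7 \sqrt{-1} \left(-4 - 4\right) \left(-10\right) = - 7 i \left(-8\right) \left(-10\right) = 56 i \left(-10\right) = - 560 i$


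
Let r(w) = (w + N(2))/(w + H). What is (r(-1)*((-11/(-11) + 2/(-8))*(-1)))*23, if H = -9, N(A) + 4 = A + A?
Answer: -69/40 ≈ -1.7250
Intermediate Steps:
N(A) = -4 + 2*A (N(A) = -4 + (A + A) = -4 + 2*A)
r(w) = w/(-9 + w) (r(w) = (w + (-4 + 2*2))/(w - 9) = (w + (-4 + 4))/(-9 + w) = (w + 0)/(-9 + w) = w/(-9 + w))
(r(-1)*((-11/(-11) + 2/(-8))*(-1)))*23 = ((-1/(-9 - 1))*((-11/(-11) + 2/(-8))*(-1)))*23 = ((-1/(-10))*((-11*(-1/11) + 2*(-⅛))*(-1)))*23 = ((-1*(-⅒))*((1 - ¼)*(-1)))*23 = (((¾)*(-1))/10)*23 = ((⅒)*(-¾))*23 = -3/40*23 = -69/40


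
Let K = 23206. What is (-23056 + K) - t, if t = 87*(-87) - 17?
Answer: 7736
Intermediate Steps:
t = -7586 (t = -7569 - 17 = -7586)
(-23056 + K) - t = (-23056 + 23206) - 1*(-7586) = 150 + 7586 = 7736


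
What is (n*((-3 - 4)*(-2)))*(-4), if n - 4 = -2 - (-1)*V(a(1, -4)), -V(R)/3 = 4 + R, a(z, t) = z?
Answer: 728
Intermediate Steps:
V(R) = -12 - 3*R (V(R) = -3*(4 + R) = -12 - 3*R)
n = -13 (n = 4 + (-2 - (-1)*(-12 - 3*1)) = 4 + (-2 - (-1)*(-12 - 3)) = 4 + (-2 - (-1)*(-15)) = 4 + (-2 - 1*15) = 4 + (-2 - 15) = 4 - 17 = -13)
(n*((-3 - 4)*(-2)))*(-4) = -13*(-3 - 4)*(-2)*(-4) = -(-91)*(-2)*(-4) = -13*14*(-4) = -182*(-4) = 728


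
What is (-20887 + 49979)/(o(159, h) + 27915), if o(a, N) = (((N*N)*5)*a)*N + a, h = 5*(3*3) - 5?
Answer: 2078/3636291 ≈ 0.00057146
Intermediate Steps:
h = 40 (h = 5*9 - 5 = 45 - 5 = 40)
o(a, N) = a + 5*a*N**3 (o(a, N) = ((N**2*5)*a)*N + a = ((5*N**2)*a)*N + a = (5*a*N**2)*N + a = 5*a*N**3 + a = a + 5*a*N**3)
(-20887 + 49979)/(o(159, h) + 27915) = (-20887 + 49979)/(159*(1 + 5*40**3) + 27915) = 29092/(159*(1 + 5*64000) + 27915) = 29092/(159*(1 + 320000) + 27915) = 29092/(159*320001 + 27915) = 29092/(50880159 + 27915) = 29092/50908074 = 29092*(1/50908074) = 2078/3636291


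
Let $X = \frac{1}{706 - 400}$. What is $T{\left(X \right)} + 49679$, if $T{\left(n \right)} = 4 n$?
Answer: $\frac{7600889}{153} \approx 49679.0$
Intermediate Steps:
$X = \frac{1}{306} \approx 0.003268$
$T{\left(X \right)} + 49679 = 4 \cdot \frac{1}{306} + 49679 = \frac{2}{153} + 49679 = \frac{7600889}{153}$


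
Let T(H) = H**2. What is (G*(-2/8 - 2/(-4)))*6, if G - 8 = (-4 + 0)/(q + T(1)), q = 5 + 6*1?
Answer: 23/2 ≈ 11.500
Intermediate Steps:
q = 11 (q = 5 + 6 = 11)
G = 23/3 (G = 8 + (-4 + 0)/(11 + 1**2) = 8 - 4/(11 + 1) = 8 - 4/12 = 8 - 4*1/12 = 8 - 1/3 = 23/3 ≈ 7.6667)
(G*(-2/8 - 2/(-4)))*6 = (23*(-2/8 - 2/(-4))/3)*6 = (23*(-2*1/8 - 2*(-1/4))/3)*6 = (23*(-1/4 + 1/2)/3)*6 = ((23/3)*(1/4))*6 = (23/12)*6 = 23/2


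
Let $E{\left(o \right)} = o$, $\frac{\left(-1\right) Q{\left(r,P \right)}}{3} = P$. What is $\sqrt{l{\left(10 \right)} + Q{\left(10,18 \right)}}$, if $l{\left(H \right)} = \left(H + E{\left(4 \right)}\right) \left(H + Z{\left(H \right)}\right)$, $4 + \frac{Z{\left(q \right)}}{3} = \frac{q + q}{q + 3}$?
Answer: $\frac{i \sqrt{2938}}{13} \approx 4.1695 i$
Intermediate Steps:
$Q{\left(r,P \right)} = - 3 P$
$Z{\left(q \right)} = -12 + \frac{6 q}{3 + q}$ ($Z{\left(q \right)} = -12 + 3 \frac{q + q}{q + 3} = -12 + 3 \frac{2 q}{3 + q} = -12 + \frac{6 q}{3 + q}$)
$l{\left(H \right)} = \left(4 + H\right) \left(H + \frac{6 \left(-6 - H\right)}{3 + H}\right)$ ($l{\left(H \right)} = \left(H + 4\right) \left(H + \frac{6 \left(-6 - H\right)}{3 + H}\right) = \left(4 + H\right) \left(H + \frac{6 \left(-6 - H\right)}{3 + H}\right)$)
$\sqrt{l{\left(10 \right)} + Q{\left(10,18 \right)}} = \sqrt{\frac{-144 + 10^{2} + 10^{3} - 480}{3 + 10} - 54} = \sqrt{\frac{-144 + 100 + 1000 - 480}{13} - 54} = \sqrt{\frac{1}{13} \cdot 476 - 54} = \sqrt{\frac{476}{13} - 54} = \sqrt{- \frac{226}{13}} = \frac{i \sqrt{2938}}{13}$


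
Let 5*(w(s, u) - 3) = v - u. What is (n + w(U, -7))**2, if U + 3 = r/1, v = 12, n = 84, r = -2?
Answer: 206116/25 ≈ 8244.6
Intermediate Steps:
U = -5 (U = -3 - 2/1 = -3 - 2*1 = -3 - 2 = -5)
w(s, u) = 27/5 - u/5 (w(s, u) = 3 + (12 - u)/5 = 3 + (12/5 - u/5) = 27/5 - u/5)
(n + w(U, -7))**2 = (84 + (27/5 - 1/5*(-7)))**2 = (84 + (27/5 + 7/5))**2 = (84 + 34/5)**2 = (454/5)**2 = 206116/25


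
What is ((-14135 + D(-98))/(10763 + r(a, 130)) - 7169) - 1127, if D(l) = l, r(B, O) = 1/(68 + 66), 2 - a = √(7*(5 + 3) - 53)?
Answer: -11966755150/1442243 ≈ -8297.3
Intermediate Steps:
a = 2 - √3 (a = 2 - √(7*(5 + 3) - 53) = 2 - √(7*8 - 53) = 2 - √(56 - 53) = 2 - √3 ≈ 0.26795)
r(B, O) = 1/134
((-14135 + D(-98))/(10763 + r(a, 130)) - 7169) - 1127 = ((-14135 - 98)/(10763 + 1/134) - 7169) - 1127 = (-14233/1442243/134 - 7169) - 1127 = (-14233*134/1442243 - 7169) - 1127 = (-1907222/1442243 - 7169) - 1127 = -10341347289/1442243 - 1127 = -11966755150/1442243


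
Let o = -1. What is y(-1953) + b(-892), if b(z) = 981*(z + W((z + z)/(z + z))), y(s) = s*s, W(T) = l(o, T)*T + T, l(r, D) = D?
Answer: 2941119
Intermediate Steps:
W(T) = T + T² (W(T) = T*T + T = T² + T = T + T²)
y(s) = s²
b(z) = 1962 + 981*z (b(z) = 981*(z + ((z + z)/(z + z))*(1 + (z + z)/(z + z))) = 981*(z + ((2*z)/((2*z)))*(1 + (2*z)/((2*z)))) = 981*(z + ((2*z)*(1/(2*z)))*(1 + (2*z)*(1/(2*z)))) = 981*(z + 1*(1 + 1)) = 981*(z + 1*2) = 981*(z + 2) = 981*(2 + z) = 1962 + 981*z)
y(-1953) + b(-892) = (-1953)² + (1962 + 981*(-892)) = 3814209 + (1962 - 875052) = 3814209 - 873090 = 2941119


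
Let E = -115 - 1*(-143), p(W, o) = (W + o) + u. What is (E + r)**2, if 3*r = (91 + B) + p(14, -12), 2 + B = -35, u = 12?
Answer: 23104/9 ≈ 2567.1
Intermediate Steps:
B = -37 (B = -2 - 35 = -37)
p(W, o) = 12 + W + o (p(W, o) = (W + o) + 12 = 12 + W + o)
E = 28 (E = -115 + 143 = 28)
r = 68/3 (r = ((91 - 37) + (12 + 14 - 12))/3 = (54 + 14)/3 = (1/3)*68 = 68/3 ≈ 22.667)
(E + r)**2 = (28 + 68/3)**2 = (152/3)**2 = 23104/9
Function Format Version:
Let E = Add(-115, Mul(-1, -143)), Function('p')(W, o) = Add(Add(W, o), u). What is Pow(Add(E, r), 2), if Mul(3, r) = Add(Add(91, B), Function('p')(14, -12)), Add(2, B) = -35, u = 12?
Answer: Rational(23104, 9) ≈ 2567.1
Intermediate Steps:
B = -37 (B = Add(-2, -35) = -37)
Function('p')(W, o) = Add(12, W, o) (Function('p')(W, o) = Add(Add(W, o), 12) = Add(12, W, o))
E = 28 (E = Add(-115, 143) = 28)
r = Rational(68, 3) (r = Mul(Rational(1, 3), Add(Add(91, -37), Add(12, 14, -12))) = Mul(Rational(1, 3), Add(54, 14)) = Mul(Rational(1, 3), 68) = Rational(68, 3) ≈ 22.667)
Pow(Add(E, r), 2) = Pow(Add(28, Rational(68, 3)), 2) = Pow(Rational(152, 3), 2) = Rational(23104, 9)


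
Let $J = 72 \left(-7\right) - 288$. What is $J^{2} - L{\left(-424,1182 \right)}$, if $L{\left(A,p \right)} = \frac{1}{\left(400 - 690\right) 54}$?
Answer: $\frac{9822954241}{15660} \approx 6.2726 \cdot 10^{5}$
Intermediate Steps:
$L{\left(A,p \right)} = - \frac{1}{15660}$ ($L{\left(A,p \right)} = \frac{1}{-290} \cdot \frac{1}{54} = \left(- \frac{1}{290}\right) \frac{1}{54} = - \frac{1}{15660}$)
$J = -792$ ($J = -504 - 288 = -792$)
$J^{2} - L{\left(-424,1182 \right)} = \left(-792\right)^{2} - - \frac{1}{15660} = 627264 + \frac{1}{15660} = \frac{9822954241}{15660}$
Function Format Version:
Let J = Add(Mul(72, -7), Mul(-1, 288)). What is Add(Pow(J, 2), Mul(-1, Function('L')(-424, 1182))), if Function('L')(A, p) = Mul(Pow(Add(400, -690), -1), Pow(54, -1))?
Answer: Rational(9822954241, 15660) ≈ 6.2726e+5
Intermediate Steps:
Function('L')(A, p) = Rational(-1, 15660) (Function('L')(A, p) = Mul(Pow(-290, -1), Rational(1, 54)) = Mul(Rational(-1, 290), Rational(1, 54)) = Rational(-1, 15660))
J = -792 (J = Add(-504, -288) = -792)
Add(Pow(J, 2), Mul(-1, Function('L')(-424, 1182))) = Add(Pow(-792, 2), Mul(-1, Rational(-1, 15660))) = Add(627264, Rational(1, 15660)) = Rational(9822954241, 15660)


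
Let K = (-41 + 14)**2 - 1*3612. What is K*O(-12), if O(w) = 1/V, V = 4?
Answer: -2883/4 ≈ -720.75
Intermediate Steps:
O(w) = 1/4
K = -2883 (K = (-27)**2 - 3612 = 729 - 3612 = -2883)
K*O(-12) = -2883*1/4 = -2883/4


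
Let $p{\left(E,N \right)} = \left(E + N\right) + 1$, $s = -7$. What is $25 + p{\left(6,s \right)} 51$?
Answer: $25$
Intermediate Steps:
$p{\left(E,N \right)} = 1 + E + N$
$25 + p{\left(6,s \right)} 51 = 25 + \left(1 + 6 - 7\right) 51 = 25 + 0 \cdot 51 = 25 + 0 = 25$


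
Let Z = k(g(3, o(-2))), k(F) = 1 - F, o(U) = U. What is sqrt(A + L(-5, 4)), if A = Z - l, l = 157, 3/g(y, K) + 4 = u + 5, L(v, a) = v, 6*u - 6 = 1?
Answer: I*sqrt(27443)/13 ≈ 12.743*I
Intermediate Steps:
u = 7/6 (u = 1 + (1/6)*1 = 1 + 1/6 = 7/6 ≈ 1.1667)
g(y, K) = 18/13 (g(y, K) = 3/(-4 + (7/6 + 5)) = 3/(-4 + 37/6) = 3/(13/6) = 3*(6/13) = 18/13)
Z = -5/13 (Z = 1 - 1*18/13 = 1 - 18/13 = -5/13 ≈ -0.38462)
A = -2046/13 (A = -5/13 - 1*157 = -5/13 - 157 = -2046/13 ≈ -157.38)
sqrt(A + L(-5, 4)) = sqrt(-2046/13 - 5) = sqrt(-2111/13) = I*sqrt(27443)/13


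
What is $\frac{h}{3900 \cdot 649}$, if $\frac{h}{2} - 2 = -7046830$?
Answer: $- \frac{3523414}{632775} \approx -5.5682$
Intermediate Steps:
$h = -14093656$ ($h = 4 + 2 \left(-7046830\right) = 4 - 14093660 = -14093656$)
$\frac{h}{3900 \cdot 649} = - \frac{14093656}{3900 \cdot 649} = - \frac{14093656}{2531100} = \left(-14093656\right) \frac{1}{2531100} = - \frac{3523414}{632775}$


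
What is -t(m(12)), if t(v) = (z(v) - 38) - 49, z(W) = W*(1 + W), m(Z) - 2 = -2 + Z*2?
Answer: -513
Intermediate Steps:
m(Z) = 2*Z (m(Z) = 2 + (-2 + Z*2) = 2 + (-2 + 2*Z) = 2*Z)
t(v) = -87 + v*(1 + v) (t(v) = (v*(1 + v) - 38) - 49 = (-38 + v*(1 + v)) - 49 = -87 + v*(1 + v))
-t(m(12)) = -(-87 + (2*12)*(1 + 2*12)) = -(-87 + 24*(1 + 24)) = -(-87 + 24*25) = -(-87 + 600) = -1*513 = -513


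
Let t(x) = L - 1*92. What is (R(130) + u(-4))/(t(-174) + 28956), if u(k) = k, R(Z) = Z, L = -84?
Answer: 63/14390 ≈ 0.0043780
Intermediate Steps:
t(x) = -176 (t(x) = -84 - 1*92 = -84 - 92 = -176)
(R(130) + u(-4))/(t(-174) + 28956) = (130 - 4)/(-176 + 28956) = 126/28780 = 126*(1/28780) = 63/14390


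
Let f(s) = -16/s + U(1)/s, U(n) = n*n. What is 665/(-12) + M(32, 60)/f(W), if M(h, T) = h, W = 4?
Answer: -1279/20 ≈ -63.950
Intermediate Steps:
U(n) = n**2
f(s) = -15/s (f(s) = -16/s + 1**2/s = -16/s + 1/s = -15/s)
665/(-12) + M(32, 60)/f(W) = 665/(-12) + 32/((-15/4)) = 665*(-1/12) + 32/((-15*1/4)) = -665/12 + 32/(-15/4) = -665/12 + 32*(-4/15) = -665/12 - 128/15 = -1279/20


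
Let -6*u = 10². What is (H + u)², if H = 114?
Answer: 85264/9 ≈ 9473.8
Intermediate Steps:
u = -50/3 (u = -⅙*10² = -⅙*100 = -50/3 ≈ -16.667)
(H + u)² = (114 - 50/3)² = (292/3)² = 85264/9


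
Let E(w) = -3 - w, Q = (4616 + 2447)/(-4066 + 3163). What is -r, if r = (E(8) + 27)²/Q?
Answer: 33024/1009 ≈ 32.729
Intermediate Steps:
Q = -1009/129 (Q = 7063/(-903) = 7063*(-1/903) = -1009/129 ≈ -7.8217)
r = -33024/1009 (r = ((-3 - 1*8) + 27)²/(-1009/129) = ((-3 - 8) + 27)²*(-129/1009) = (-11 + 27)²*(-129/1009) = 16²*(-129/1009) = 256*(-129/1009) = -33024/1009 ≈ -32.729)
-r = -1*(-33024/1009) = 33024/1009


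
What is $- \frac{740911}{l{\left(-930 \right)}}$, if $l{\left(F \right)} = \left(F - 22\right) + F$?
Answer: $\frac{740911}{1882} \approx 393.68$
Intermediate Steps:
$l{\left(F \right)} = -22 + 2 F$ ($l{\left(F \right)} = \left(-22 + F\right) + F = -22 + 2 F$)
$- \frac{740911}{l{\left(-930 \right)}} = - \frac{740911}{-22 + 2 \left(-930\right)} = - \frac{740911}{-22 - 1860} = - \frac{740911}{-1882} = \left(-740911\right) \left(- \frac{1}{1882}\right) = \frac{740911}{1882}$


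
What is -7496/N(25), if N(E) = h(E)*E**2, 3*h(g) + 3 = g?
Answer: -11244/6875 ≈ -1.6355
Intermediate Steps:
h(g) = -1 + g/3
N(E) = E**2*(-1 + E/3) (N(E) = (-1 + E/3)*E**2 = E**2*(-1 + E/3))
-7496/N(25) = -7496/((1/3)*25**2*(-3 + 25)) = -7496/((1/3)*625*22) = -7496/13750/3 = -7496*3/13750 = -2*5622/6875 = -11244/6875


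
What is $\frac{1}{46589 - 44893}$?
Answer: $\frac{1}{1696} \approx 0.00058962$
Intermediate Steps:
$\frac{1}{46589 - 44893} = \frac{1}{1696}$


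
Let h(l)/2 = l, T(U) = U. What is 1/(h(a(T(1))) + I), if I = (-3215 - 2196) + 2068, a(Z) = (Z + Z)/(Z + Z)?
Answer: -1/3341 ≈ -0.00029931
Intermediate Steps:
a(Z) = 1 (a(Z) = (2*Z)/((2*Z)) = (2*Z)*(1/(2*Z)) = 1)
I = -3343 (I = -5411 + 2068 = -3343)
h(l) = 2*l
1/(h(a(T(1))) + I) = 1/(2*1 - 3343) = 1/(2 - 3343) = 1/(-3341) = -1/3341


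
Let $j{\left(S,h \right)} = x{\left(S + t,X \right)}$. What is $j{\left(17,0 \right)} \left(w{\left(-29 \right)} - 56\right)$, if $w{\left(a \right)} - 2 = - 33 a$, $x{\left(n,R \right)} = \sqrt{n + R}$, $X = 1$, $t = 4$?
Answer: $903 \sqrt{22} \approx 4235.4$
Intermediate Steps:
$x{\left(n,R \right)} = \sqrt{R + n}$
$j{\left(S,h \right)} = \sqrt{5 + S}$ ($j{\left(S,h \right)} = \sqrt{1 + \left(S + 4\right)} = \sqrt{1 + \left(4 + S\right)} = \sqrt{5 + S}$)
$w{\left(a \right)} = 2 - 33 a$
$j{\left(17,0 \right)} \left(w{\left(-29 \right)} - 56\right) = \sqrt{5 + 17} \left(\left(2 - -957\right) - 56\right) = \sqrt{22} \left(\left(2 + 957\right) - 56\right) = \sqrt{22} \left(959 - 56\right) = \sqrt{22} \cdot 903 = 903 \sqrt{22}$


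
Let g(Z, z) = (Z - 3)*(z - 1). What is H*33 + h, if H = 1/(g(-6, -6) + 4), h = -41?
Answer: -2714/67 ≈ -40.507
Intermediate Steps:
g(Z, z) = (-1 + z)*(-3 + Z) (g(Z, z) = (-3 + Z)*(-1 + z) = (-1 + z)*(-3 + Z))
H = 1/67 (H = 1/((3 - 1*(-6) - 3*(-6) - 6*(-6)) + 4) = 1/((3 + 6 + 18 + 36) + 4) = 1/(63 + 4) = 1/67 ≈ 0.014925)
H*33 + h = (1/67)*33 - 41 = 33/67 - 41 = -2714/67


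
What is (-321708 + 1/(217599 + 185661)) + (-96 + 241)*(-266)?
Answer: -145285706279/403260 ≈ -3.6028e+5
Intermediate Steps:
(-321708 + 1/(217599 + 185661)) + (-96 + 241)*(-266) = (-321708 + 1/403260) + 145*(-266) = (-321708 + 1/403260) - 38570 = -129731968079/403260 - 38570 = -145285706279/403260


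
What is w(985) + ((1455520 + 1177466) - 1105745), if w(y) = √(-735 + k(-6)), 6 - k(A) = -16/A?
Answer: 1527241 + I*√6585/3 ≈ 1.5272e+6 + 27.049*I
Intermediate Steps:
k(A) = 6 + 16/A (k(A) = 6 - (-16)/A = 6 + 16/A)
w(y) = I*√6585/3 (w(y) = √(-735 + (6 + 16/(-6))) = √(-735 + (6 + 16*(-⅙))) = √(-735 + (6 - 8/3)) = √(-735 + 10/3) = √(-2195/3) = I*√6585/3)
w(985) + ((1455520 + 1177466) - 1105745) = I*√6585/3 + ((1455520 + 1177466) - 1105745) = I*√6585/3 + (2632986 - 1105745) = I*√6585/3 + 1527241 = 1527241 + I*√6585/3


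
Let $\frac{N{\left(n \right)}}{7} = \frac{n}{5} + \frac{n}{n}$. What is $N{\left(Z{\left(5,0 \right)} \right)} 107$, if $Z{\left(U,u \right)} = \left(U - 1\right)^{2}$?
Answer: $\frac{15729}{5} \approx 3145.8$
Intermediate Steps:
$Z{\left(U,u \right)} = \left(-1 + U\right)^{2}$
$N{\left(n \right)} = 7 + \frac{7 n}{5}$ ($N{\left(n \right)} = 7 \left(\frac{n}{5} + \frac{n}{n}\right) = 7 \left(n \frac{1}{5} + 1\right) = 7 \left(\frac{n}{5} + 1\right) = 7 \left(1 + \frac{n}{5}\right) = 7 + \frac{7 n}{5}$)
$N{\left(Z{\left(5,0 \right)} \right)} 107 = \left(7 + \frac{7 \left(-1 + 5\right)^{2}}{5}\right) 107 = \left(7 + \frac{7 \cdot 4^{2}}{5}\right) 107 = \left(7 + \frac{7}{5} \cdot 16\right) 107 = \left(7 + \frac{112}{5}\right) 107 = \frac{147}{5} \cdot 107 = \frac{15729}{5}$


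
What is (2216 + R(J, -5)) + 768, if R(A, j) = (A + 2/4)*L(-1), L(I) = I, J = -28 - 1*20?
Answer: 6063/2 ≈ 3031.5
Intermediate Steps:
J = -48 (J = -28 - 20 = -48)
R(A, j) = -½ - A (R(A, j) = (A + 2/4)*(-1) = (A + 2*(¼))*(-1) = (A + ½)*(-1) = (½ + A)*(-1) = -½ - A)
(2216 + R(J, -5)) + 768 = (2216 + (-½ - 1*(-48))) + 768 = (2216 + (-½ + 48)) + 768 = (2216 + 95/2) + 768 = 4527/2 + 768 = 6063/2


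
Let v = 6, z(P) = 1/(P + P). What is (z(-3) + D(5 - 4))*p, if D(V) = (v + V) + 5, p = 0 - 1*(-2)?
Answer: 71/3 ≈ 23.667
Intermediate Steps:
z(P) = 1/(2*P)
p = 2 (p = 0 + 2 = 2)
D(V) = 11 + V (D(V) = (6 + V) + 5 = 11 + V)
(z(-3) + D(5 - 4))*p = ((½)/(-3) + (11 + (5 - 4)))*2 = ((½)*(-⅓) + (11 + 1))*2 = (-⅙ + 12)*2 = (71/6)*2 = 71/3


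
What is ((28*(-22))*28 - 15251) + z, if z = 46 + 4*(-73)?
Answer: -32745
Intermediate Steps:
z = -246 (z = 46 - 292 = -246)
((28*(-22))*28 - 15251) + z = ((28*(-22))*28 - 15251) - 246 = (-616*28 - 15251) - 246 = (-17248 - 15251) - 246 = -32499 - 246 = -32745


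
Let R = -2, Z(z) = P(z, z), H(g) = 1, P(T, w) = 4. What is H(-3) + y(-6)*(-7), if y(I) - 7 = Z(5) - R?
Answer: -90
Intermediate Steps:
Z(z) = 4
y(I) = 13 (y(I) = 7 + (4 - 1*(-2)) = 7 + (4 + 2) = 7 + 6 = 13)
H(-3) + y(-6)*(-7) = 1 + 13*(-7) = 1 - 91 = -90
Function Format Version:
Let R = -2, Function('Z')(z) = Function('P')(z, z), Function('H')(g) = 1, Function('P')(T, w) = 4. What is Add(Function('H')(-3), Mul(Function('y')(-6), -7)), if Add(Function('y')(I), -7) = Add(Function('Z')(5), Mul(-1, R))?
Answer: -90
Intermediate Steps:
Function('Z')(z) = 4
Function('y')(I) = 13 (Function('y')(I) = Add(7, Add(4, Mul(-1, -2))) = Add(7, Add(4, 2)) = Add(7, 6) = 13)
Add(Function('H')(-3), Mul(Function('y')(-6), -7)) = Add(1, Mul(13, -7)) = Add(1, -91) = -90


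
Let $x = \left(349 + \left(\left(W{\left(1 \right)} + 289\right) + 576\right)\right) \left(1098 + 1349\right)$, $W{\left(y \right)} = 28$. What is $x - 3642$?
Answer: $3035532$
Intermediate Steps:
$x = 3039174$ ($x = \left(349 + \left(\left(28 + 289\right) + 576\right)\right) \left(1098 + 1349\right) = \left(349 + \left(317 + 576\right)\right) 2447 = \left(349 + 893\right) 2447 = 1242 \cdot 2447 = 3039174$)
$x - 3642 = 3039174 - 3642 = 3035532$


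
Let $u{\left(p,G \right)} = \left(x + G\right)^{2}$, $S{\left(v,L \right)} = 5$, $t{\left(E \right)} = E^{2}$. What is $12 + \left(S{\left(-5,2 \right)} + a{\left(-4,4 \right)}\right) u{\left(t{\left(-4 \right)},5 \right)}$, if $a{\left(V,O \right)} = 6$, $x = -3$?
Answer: $56$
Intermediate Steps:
$u{\left(p,G \right)} = \left(-3 + G\right)^{2}$
$12 + \left(S{\left(-5,2 \right)} + a{\left(-4,4 \right)}\right) u{\left(t{\left(-4 \right)},5 \right)} = 12 + \left(5 + 6\right) \left(-3 + 5\right)^{2} = 12 + 11 \cdot 2^{2} = 12 + 11 \cdot 4 = 12 + 44 = 56$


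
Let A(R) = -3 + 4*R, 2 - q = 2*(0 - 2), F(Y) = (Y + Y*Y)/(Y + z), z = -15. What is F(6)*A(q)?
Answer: -98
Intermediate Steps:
F(Y) = (Y + Y²)/(-15 + Y) (F(Y) = (Y + Y*Y)/(Y - 15) = (Y + Y²)/(-15 + Y))
q = 6 (q = 2 - 2*(0 - 2) = 2 - 2*(-2) = 2 - 1*(-4) = 2 + 4 = 6)
F(6)*A(q) = (6*(1 + 6)/(-15 + 6))*(-3 + 4*6) = (6*7/(-9))*(-3 + 24) = (6*(-⅑)*7)*21 = -14/3*21 = -98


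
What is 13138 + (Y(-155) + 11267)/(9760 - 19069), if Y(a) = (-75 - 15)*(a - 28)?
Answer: 122273905/9309 ≈ 13135.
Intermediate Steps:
Y(a) = 2520 - 90*a (Y(a) = -90*(-28 + a) = 2520 - 90*a)
13138 + (Y(-155) + 11267)/(9760 - 19069) = 13138 + ((2520 - 90*(-155)) + 11267)/(9760 - 19069) = 13138 + ((2520 + 13950) + 11267)/(-9309) = 13138 + (16470 + 11267)*(-1/9309) = 13138 + 27737*(-1/9309) = 13138 - 27737/9309 = 122273905/9309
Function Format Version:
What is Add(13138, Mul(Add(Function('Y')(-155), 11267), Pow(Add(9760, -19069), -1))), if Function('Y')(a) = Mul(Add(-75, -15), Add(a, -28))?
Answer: Rational(122273905, 9309) ≈ 13135.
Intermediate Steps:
Function('Y')(a) = Add(2520, Mul(-90, a)) (Function('Y')(a) = Mul(-90, Add(-28, a)) = Add(2520, Mul(-90, a)))
Add(13138, Mul(Add(Function('Y')(-155), 11267), Pow(Add(9760, -19069), -1))) = Add(13138, Mul(Add(Add(2520, Mul(-90, -155)), 11267), Pow(Add(9760, -19069), -1))) = Add(13138, Mul(Add(Add(2520, 13950), 11267), Pow(-9309, -1))) = Add(13138, Mul(Add(16470, 11267), Rational(-1, 9309))) = Add(13138, Mul(27737, Rational(-1, 9309))) = Add(13138, Rational(-27737, 9309)) = Rational(122273905, 9309)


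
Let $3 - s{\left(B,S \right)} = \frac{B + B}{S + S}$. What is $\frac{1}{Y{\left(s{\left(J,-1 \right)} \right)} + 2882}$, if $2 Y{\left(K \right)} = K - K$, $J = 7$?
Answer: $\frac{1}{2882} \approx 0.00034698$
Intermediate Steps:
$s{\left(B,S \right)} = 3 - \frac{B}{S}$ ($s{\left(B,S \right)} = 3 - \frac{B + B}{S + S} = 3 - \frac{2 B}{2 S} = 3 - 2 B \frac{1}{2 S} = 3 - \frac{B}{S}$)
$Y{\left(K \right)} = 0$ ($Y{\left(K \right)} = \frac{K - K}{2} = \frac{1}{2} \cdot 0 = 0$)
$\frac{1}{Y{\left(s{\left(J,-1 \right)} \right)} + 2882} = \frac{1}{0 + 2882} = \frac{1}{2882}$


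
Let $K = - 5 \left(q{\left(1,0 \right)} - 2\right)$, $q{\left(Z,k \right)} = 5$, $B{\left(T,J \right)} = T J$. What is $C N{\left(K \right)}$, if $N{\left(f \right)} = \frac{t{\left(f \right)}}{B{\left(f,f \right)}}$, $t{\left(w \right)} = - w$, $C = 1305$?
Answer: $87$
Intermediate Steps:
$B{\left(T,J \right)} = J T$
$K = -15$ ($K = - 5 \left(5 - 2\right) = \left(-5\right) 3 = -15$)
$N{\left(f \right)} = - \frac{1}{f}$ ($N{\left(f \right)} = \frac{\left(-1\right) f}{f f} = \frac{\left(-1\right) f}{f^{2}} = - \frac{1}{f}$)
$C N{\left(K \right)} = 1305 \left(- \frac{1}{-15}\right) = 1305 \left(\left(-1\right) \left(- \frac{1}{15}\right)\right) = 1305 \cdot \frac{1}{15} = 87$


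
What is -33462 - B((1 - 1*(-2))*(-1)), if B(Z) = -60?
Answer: -33402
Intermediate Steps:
-33462 - B((1 - 1*(-2))*(-1)) = -33462 - 1*(-60) = -33462 + 60 = -33402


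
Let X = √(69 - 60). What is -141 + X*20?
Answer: -81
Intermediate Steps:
X = 3 (X = √9 = 3)
-141 + X*20 = -141 + 3*20 = -141 + 60 = -81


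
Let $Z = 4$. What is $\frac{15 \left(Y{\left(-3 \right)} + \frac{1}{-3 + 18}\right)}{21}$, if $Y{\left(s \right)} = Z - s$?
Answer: $\frac{106}{21} \approx 5.0476$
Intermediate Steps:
$Y{\left(s \right)} = 4 - s$
$\frac{15 \left(Y{\left(-3 \right)} + \frac{1}{-3 + 18}\right)}{21} = \frac{15 \left(\left(4 - -3\right) + \frac{1}{-3 + 18}\right)}{21} = 15 \left(\left(4 + 3\right) + \frac{1}{15}\right) \frac{1}{21} = 15 \left(7 + \frac{1}{15}\right) \frac{1}{21} = 15 \cdot \frac{106}{15} \cdot \frac{1}{21} = 106 \cdot \frac{1}{21} = \frac{106}{21}$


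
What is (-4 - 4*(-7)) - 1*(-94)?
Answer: 118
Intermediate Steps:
(-4 - 4*(-7)) - 1*(-94) = (-4 + 28) + 94 = 24 + 94 = 118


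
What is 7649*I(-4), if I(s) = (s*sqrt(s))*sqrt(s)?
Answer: 122384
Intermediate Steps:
I(s) = s**2 (I(s) = s**(3/2)*sqrt(s) = s**2)
7649*I(-4) = 7649*(-4)**2 = 7649*16 = 122384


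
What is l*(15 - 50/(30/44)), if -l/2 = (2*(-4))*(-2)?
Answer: 5600/3 ≈ 1866.7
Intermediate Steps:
l = -32 (l = -2*2*(-4)*(-2) = -(-16)*(-2) = -2*16 = -32)
l*(15 - 50/(30/44)) = -32*(15 - 50/(30/44)) = -32*(15 - 50/(30*(1/44))) = -32*(15 - 50/15/22) = -32*(15 - 50*22/15) = -32*(15 - 220/3) = -32*(-175/3) = 5600/3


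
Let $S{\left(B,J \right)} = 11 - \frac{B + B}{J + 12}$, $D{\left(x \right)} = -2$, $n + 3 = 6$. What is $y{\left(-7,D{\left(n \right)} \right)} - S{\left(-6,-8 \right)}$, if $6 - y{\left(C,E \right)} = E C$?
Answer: $-22$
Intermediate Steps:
$n = 3$ ($n = -3 + 6 = 3$)
$y{\left(C,E \right)} = 6 - C E$ ($y{\left(C,E \right)} = 6 - E C = 6 - C E$)
$S{\left(B,J \right)} = 11 - \frac{2 B}{12 + J}$
$y{\left(-7,D{\left(n \right)} \right)} - S{\left(-6,-8 \right)} = \left(6 - \left(-7\right) \left(-2\right)\right) - \frac{132 - -12 + 11 \left(-8\right)}{12 - 8} = \left(6 - 14\right) - \frac{132 + 12 - 88}{4} = -8 - \frac{1}{4} \cdot 56 = -8 - 14 = -22$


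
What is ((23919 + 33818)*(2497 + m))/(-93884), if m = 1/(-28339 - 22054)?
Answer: -1816280730710/1182774103 ≈ -1535.6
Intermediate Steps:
m = -1/50393 (m = 1/(-50393) = -1/50393 ≈ -1.9844e-5)
((23919 + 33818)*(2497 + m))/(-93884) = ((23919 + 33818)*(2497 - 1/50393))/(-93884) = (57737*(125831320/50393))*(-1/93884) = (7265122922840/50393)*(-1/93884) = -1816280730710/1182774103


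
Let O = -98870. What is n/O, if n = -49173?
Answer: 49173/98870 ≈ 0.49735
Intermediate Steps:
n/O = -49173/(-98870) = -49173*(-1/98870) = 49173/98870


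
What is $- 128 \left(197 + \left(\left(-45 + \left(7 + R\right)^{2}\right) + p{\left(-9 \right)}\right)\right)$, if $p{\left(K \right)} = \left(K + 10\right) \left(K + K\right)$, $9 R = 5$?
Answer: $- \frac{1981184}{81} \approx -24459.0$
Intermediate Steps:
$R = \frac{5}{9}$ ($R = \frac{1}{9} \cdot 5 = \frac{5}{9} \approx 0.55556$)
$p{\left(K \right)} = 2 K \left(10 + K\right)$ ($p{\left(K \right)} = \left(10 + K\right) 2 K = 2 K \left(10 + K\right)$)
$- 128 \left(197 + \left(\left(-45 + \left(7 + R\right)^{2}\right) + p{\left(-9 \right)}\right)\right) = - 128 \left(197 - \left(45 - \left(7 + \frac{5}{9}\right)^{2} + 18 \left(10 - 9\right)\right)\right) = - 128 \left(197 - \left(45 + 18 - \frac{4624}{81}\right)\right) = - 128 \left(197 + \left(\left(-45 + \frac{4624}{81}\right) - 18\right)\right) = - 128 \left(197 + \left(\frac{979}{81} - 18\right)\right) = - 128 \left(197 - \frac{479}{81}\right) = \left(-128\right) \frac{15478}{81} = - \frac{1981184}{81}$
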